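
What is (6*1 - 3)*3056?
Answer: 9168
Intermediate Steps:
(6*1 - 3)*3056 = (6 - 3)*3056 = 3*3056 = 9168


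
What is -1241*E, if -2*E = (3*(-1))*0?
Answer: 0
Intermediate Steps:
E = 0 (E = -3*(-1)*0/2 = -(-3)*0/2 = -½*0 = 0)
-1241*E = -1241*0 = 0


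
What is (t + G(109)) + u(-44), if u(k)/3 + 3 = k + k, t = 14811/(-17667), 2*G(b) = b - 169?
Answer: -1789304/5889 ≈ -303.84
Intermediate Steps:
G(b) = -169/2 + b/2 (G(b) = (b - 169)/2 = (-169 + b)/2 = -169/2 + b/2)
t = -4937/5889 (t = 14811*(-1/17667) = -4937/5889 ≈ -0.83834)
u(k) = -9 + 6*k (u(k) = -9 + 3*(k + k) = -9 + 3*(2*k) = -9 + 6*k)
(t + G(109)) + u(-44) = (-4937/5889 + (-169/2 + (½)*109)) + (-9 + 6*(-44)) = (-4937/5889 + (-169/2 + 109/2)) + (-9 - 264) = (-4937/5889 - 30) - 273 = -181607/5889 - 273 = -1789304/5889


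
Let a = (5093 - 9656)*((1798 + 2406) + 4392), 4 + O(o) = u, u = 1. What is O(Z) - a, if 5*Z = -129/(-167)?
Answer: 39223545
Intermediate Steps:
Z = 129/835 (Z = (-129/(-167))/5 = (-129*(-1/167))/5 = (1/5)*(129/167) = 129/835 ≈ 0.15449)
O(o) = -3 (O(o) = -4 + 1 = -3)
a = -39223548 (a = -4563*(4204 + 4392) = -4563*8596 = -39223548)
O(Z) - a = -3 - 1*(-39223548) = -3 + 39223548 = 39223545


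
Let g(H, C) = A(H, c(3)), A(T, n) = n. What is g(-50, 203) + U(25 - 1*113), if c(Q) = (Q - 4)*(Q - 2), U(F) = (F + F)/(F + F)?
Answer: 0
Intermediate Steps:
U(F) = 1 (U(F) = (2*F)/((2*F)) = (2*F)*(1/(2*F)) = 1)
c(Q) = (-4 + Q)*(-2 + Q)
g(H, C) = -1 (g(H, C) = 8 + 3**2 - 6*3 = 8 + 9 - 18 = -1)
g(-50, 203) + U(25 - 1*113) = -1 + 1 = 0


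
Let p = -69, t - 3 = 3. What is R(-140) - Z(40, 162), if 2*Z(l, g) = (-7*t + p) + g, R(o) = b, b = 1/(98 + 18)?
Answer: -2957/116 ≈ -25.491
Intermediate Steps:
t = 6 (t = 3 + 3 = 6)
b = 1/116 ≈ 0.0086207
R(o) = 1/116
Z(l, g) = -111/2 + g/2 (Z(l, g) = ((-7*6 - 69) + g)/2 = ((-42 - 69) + g)/2 = (-111 + g)/2 = -111/2 + g/2)
R(-140) - Z(40, 162) = 1/116 - (-111/2 + (½)*162) = 1/116 - (-111/2 + 81) = 1/116 - 1*51/2 = 1/116 - 51/2 = -2957/116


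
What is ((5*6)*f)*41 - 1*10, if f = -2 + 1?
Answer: -1240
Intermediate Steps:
f = -1
((5*6)*f)*41 - 1*10 = ((5*6)*(-1))*41 - 1*10 = (30*(-1))*41 - 10 = -30*41 - 10 = -1230 - 10 = -1240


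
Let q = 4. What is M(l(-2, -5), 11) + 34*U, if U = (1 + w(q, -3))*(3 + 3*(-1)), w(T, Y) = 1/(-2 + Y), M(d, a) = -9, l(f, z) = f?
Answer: -9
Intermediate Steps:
U = 0 (U = (1 + 1/(-2 - 3))*(3 + 3*(-1)) = (1 + 1/(-5))*(3 - 3) = (1 - 1/5)*0 = (4/5)*0 = 0)
M(l(-2, -5), 11) + 34*U = -9 + 34*0 = -9 + 0 = -9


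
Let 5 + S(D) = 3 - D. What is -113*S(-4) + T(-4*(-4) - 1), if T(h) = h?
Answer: -211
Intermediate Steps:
S(D) = -2 - D (S(D) = -5 + (3 - D) = -2 - D)
-113*S(-4) + T(-4*(-4) - 1) = -113*(-2 - 1*(-4)) + (-4*(-4) - 1) = -113*(-2 + 4) + (16 - 1) = -113*2 + 15 = -226 + 15 = -211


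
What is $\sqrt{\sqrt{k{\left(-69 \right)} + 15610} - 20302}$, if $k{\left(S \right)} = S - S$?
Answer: $\sqrt{-20302 + \sqrt{15610}} \approx 142.05 i$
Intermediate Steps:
$k{\left(S \right)} = 0$
$\sqrt{\sqrt{k{\left(-69 \right)} + 15610} - 20302} = \sqrt{\sqrt{0 + 15610} - 20302} = \sqrt{\sqrt{15610} - 20302} = \sqrt{-20302 + \sqrt{15610}}$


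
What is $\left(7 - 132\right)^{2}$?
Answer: $15625$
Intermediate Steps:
$\left(7 - 132\right)^{2} = \left(-125\right)^{2} = 15625$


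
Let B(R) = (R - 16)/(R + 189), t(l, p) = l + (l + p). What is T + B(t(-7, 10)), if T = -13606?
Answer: -503426/37 ≈ -13606.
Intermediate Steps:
t(l, p) = p + 2*l
B(R) = (-16 + R)/(189 + R)
T + B(t(-7, 10)) = -13606 + (-16 + (10 + 2*(-7)))/(189 + (10 + 2*(-7))) = -13606 + (-16 + (10 - 14))/(189 + (10 - 14)) = -13606 + (-16 - 4)/(189 - 4) = -13606 - 20/185 = -13606 + (1/185)*(-20) = -13606 - 4/37 = -503426/37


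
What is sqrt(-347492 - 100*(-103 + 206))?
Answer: 4*I*sqrt(22362) ≈ 598.16*I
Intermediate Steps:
sqrt(-347492 - 100*(-103 + 206)) = sqrt(-347492 - 100*103) = sqrt(-347492 - 10300) = sqrt(-357792) = 4*I*sqrt(22362)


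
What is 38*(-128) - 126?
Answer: -4990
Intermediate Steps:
38*(-128) - 126 = -4864 - 126 = -4990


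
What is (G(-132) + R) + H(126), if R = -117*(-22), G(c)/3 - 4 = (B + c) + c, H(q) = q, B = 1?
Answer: 1923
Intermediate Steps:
G(c) = 15 + 6*c (G(c) = 12 + 3*((1 + c) + c) = 12 + 3*(1 + 2*c) = 12 + (3 + 6*c) = 15 + 6*c)
R = 2574
(G(-132) + R) + H(126) = ((15 + 6*(-132)) + 2574) + 126 = ((15 - 792) + 2574) + 126 = (-777 + 2574) + 126 = 1797 + 126 = 1923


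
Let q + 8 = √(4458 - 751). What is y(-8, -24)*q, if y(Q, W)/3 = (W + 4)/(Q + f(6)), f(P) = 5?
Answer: -160 + 20*√3707 ≈ 1057.7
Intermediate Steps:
q = -8 + √3707 (q = -8 + √(4458 - 751) = -8 + √3707 ≈ 52.885)
y(Q, W) = 3*(4 + W)/(5 + Q) (y(Q, W) = 3*((W + 4)/(Q + 5)) = 3*((4 + W)/(5 + Q)) = 3*(4 + W)/(5 + Q))
y(-8, -24)*q = (3*(4 - 24)/(5 - 8))*(-8 + √3707) = (3*(-20)/(-3))*(-8 + √3707) = (3*(-⅓)*(-20))*(-8 + √3707) = 20*(-8 + √3707) = -160 + 20*√3707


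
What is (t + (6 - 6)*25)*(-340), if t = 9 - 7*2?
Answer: 1700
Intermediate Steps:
t = -5 (t = 9 - 14 = -5)
(t + (6 - 6)*25)*(-340) = (-5 + (6 - 6)*25)*(-340) = (-5 + 0*25)*(-340) = (-5 + 0)*(-340) = -5*(-340) = 1700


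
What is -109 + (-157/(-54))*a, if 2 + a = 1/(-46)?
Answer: -95119/828 ≈ -114.88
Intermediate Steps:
a = -93/46 (a = -2 + 1/(-46) = -2 - 1/46 = -93/46 ≈ -2.0217)
-109 + (-157/(-54))*a = -109 - 157/(-54)*(-93/46) = -109 - 157*(-1/54)*(-93/46) = -109 + (157/54)*(-93/46) = -109 - 4867/828 = -95119/828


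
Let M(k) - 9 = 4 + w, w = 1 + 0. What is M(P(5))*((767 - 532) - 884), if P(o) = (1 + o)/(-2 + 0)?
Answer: -9086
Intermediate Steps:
w = 1
P(o) = -½ - o/2 (P(o) = (1 + o)/(-2) = (1 + o)*(-½) = -½ - o/2)
M(k) = 14 (M(k) = 9 + (4 + 1) = 9 + 5 = 14)
M(P(5))*((767 - 532) - 884) = 14*((767 - 532) - 884) = 14*(235 - 884) = 14*(-649) = -9086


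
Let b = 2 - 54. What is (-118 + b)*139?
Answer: -23630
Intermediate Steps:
b = -52
(-118 + b)*139 = (-118 - 52)*139 = -170*139 = -23630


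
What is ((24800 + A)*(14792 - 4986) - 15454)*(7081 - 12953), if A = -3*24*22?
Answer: -1336705849824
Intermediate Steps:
A = -1584 (A = -72*22 = -1584)
((24800 + A)*(14792 - 4986) - 15454)*(7081 - 12953) = ((24800 - 1584)*(14792 - 4986) - 15454)*(7081 - 12953) = (23216*9806 - 15454)*(-5872) = (227656096 - 15454)*(-5872) = 227640642*(-5872) = -1336705849824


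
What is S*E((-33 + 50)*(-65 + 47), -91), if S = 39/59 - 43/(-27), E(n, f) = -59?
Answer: -3590/27 ≈ -132.96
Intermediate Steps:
S = 3590/1593 (S = 39*(1/59) - 43*(-1/27) = 39/59 + 43/27 = 3590/1593 ≈ 2.2536)
S*E((-33 + 50)*(-65 + 47), -91) = (3590/1593)*(-59) = -3590/27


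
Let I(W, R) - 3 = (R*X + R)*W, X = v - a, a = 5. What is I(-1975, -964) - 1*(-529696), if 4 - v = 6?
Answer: -10893701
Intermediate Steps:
v = -2 (v = 4 - 1*6 = 4 - 6 = -2)
X = -7 (X = -2 - 1*5 = -2 - 5 = -7)
I(W, R) = 3 - 6*R*W (I(W, R) = 3 + (R*(-7) + R)*W = 3 + (-7*R + R)*W = 3 + (-6*R)*W = 3 - 6*R*W)
I(-1975, -964) - 1*(-529696) = (3 - 6*(-964)*(-1975)) - 1*(-529696) = (3 - 11423400) + 529696 = -11423397 + 529696 = -10893701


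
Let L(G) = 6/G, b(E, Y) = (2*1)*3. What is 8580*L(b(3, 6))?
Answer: 8580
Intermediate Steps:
b(E, Y) = 6 (b(E, Y) = 2*3 = 6)
8580*L(b(3, 6)) = 8580*(6/6) = 8580*(6*(1/6)) = 8580*1 = 8580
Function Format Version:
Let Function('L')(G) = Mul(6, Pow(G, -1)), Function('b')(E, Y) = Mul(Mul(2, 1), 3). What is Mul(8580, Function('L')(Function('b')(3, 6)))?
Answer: 8580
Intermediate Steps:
Function('b')(E, Y) = 6 (Function('b')(E, Y) = Mul(2, 3) = 6)
Mul(8580, Function('L')(Function('b')(3, 6))) = Mul(8580, Mul(6, Pow(6, -1))) = Mul(8580, Mul(6, Rational(1, 6))) = Mul(8580, 1) = 8580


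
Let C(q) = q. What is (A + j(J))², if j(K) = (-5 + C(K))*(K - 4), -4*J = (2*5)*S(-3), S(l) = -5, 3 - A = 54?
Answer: 2601/16 ≈ 162.56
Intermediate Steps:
A = -51 (A = 3 - 1*54 = 3 - 54 = -51)
J = 25/2 (J = -2*5*(-5)/4 = -5*(-5)/2 = -¼*(-50) = 25/2 ≈ 12.500)
j(K) = (-5 + K)*(-4 + K) (j(K) = (-5 + K)*(K - 4) = (-5 + K)*(-4 + K))
(A + j(J))² = (-51 + (20 + (25/2)² - 9*25/2))² = (-51 + (20 + 625/4 - 225/2))² = (-51 + 255/4)² = (51/4)² = 2601/16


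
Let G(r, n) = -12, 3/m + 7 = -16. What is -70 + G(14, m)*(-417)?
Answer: 4934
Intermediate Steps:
m = -3/23 (m = 3/(-7 - 16) = 3/(-23) = 3*(-1/23) = -3/23 ≈ -0.13043)
-70 + G(14, m)*(-417) = -70 - 12*(-417) = -70 + 5004 = 4934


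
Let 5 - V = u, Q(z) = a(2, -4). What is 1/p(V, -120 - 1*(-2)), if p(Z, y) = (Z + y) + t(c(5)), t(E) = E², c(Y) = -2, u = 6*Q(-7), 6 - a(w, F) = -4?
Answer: -1/169 ≈ -0.0059172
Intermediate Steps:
a(w, F) = 10 (a(w, F) = 6 - 1*(-4) = 6 + 4 = 10)
Q(z) = 10
u = 60 (u = 6*10 = 60)
V = -55 (V = 5 - 1*60 = 5 - 60 = -55)
p(Z, y) = 4 + Z + y (p(Z, y) = (Z + y) + (-2)² = (Z + y) + 4 = 4 + Z + y)
1/p(V, -120 - 1*(-2)) = 1/(4 - 55 + (-120 - 1*(-2))) = 1/(4 - 55 + (-120 + 2)) = 1/(4 - 55 - 118) = 1/(-169) = -1/169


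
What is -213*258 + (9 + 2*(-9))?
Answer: -54963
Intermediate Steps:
-213*258 + (9 + 2*(-9)) = -54954 + (9 - 18) = -54954 - 9 = -54963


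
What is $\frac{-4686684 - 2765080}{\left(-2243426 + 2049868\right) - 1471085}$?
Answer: $\frac{7451764}{1664643} \approx 4.4765$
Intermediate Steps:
$\frac{-4686684 - 2765080}{\left(-2243426 + 2049868\right) - 1471085} = - \frac{7451764}{-193558 - 1471085} = - \frac{7451764}{-1664643} = \left(-7451764\right) \left(- \frac{1}{1664643}\right) = \frac{7451764}{1664643}$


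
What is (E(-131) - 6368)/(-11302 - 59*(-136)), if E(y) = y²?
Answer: -10793/3278 ≈ -3.2926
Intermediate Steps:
(E(-131) - 6368)/(-11302 - 59*(-136)) = ((-131)² - 6368)/(-11302 - 59*(-136)) = (17161 - 6368)/(-11302 + 8024) = 10793/(-3278) = 10793*(-1/3278) = -10793/3278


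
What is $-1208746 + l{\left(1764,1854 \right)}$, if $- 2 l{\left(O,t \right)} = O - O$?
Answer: $-1208746$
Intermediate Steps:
$l{\left(O,t \right)} = 0$ ($l{\left(O,t \right)} = - \frac{O - O}{2} = \left(- \frac{1}{2}\right) 0 = 0$)
$-1208746 + l{\left(1764,1854 \right)} = -1208746 + 0 = -1208746$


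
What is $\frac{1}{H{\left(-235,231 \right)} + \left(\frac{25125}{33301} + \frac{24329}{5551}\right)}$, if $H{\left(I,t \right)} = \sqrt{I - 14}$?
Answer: $\frac{175546257002329304}{9410398652021421265} - \frac{34170946229530201 i \sqrt{249}}{9410398652021421265} \approx 0.018654 - 0.057299 i$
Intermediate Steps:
$H{\left(I,t \right)} = \sqrt{-14 + I}$
$\frac{1}{H{\left(-235,231 \right)} + \left(\frac{25125}{33301} + \frac{24329}{5551}\right)} = \frac{1}{\sqrt{-14 - 235} + \left(\frac{25125}{33301} + \frac{24329}{5551}\right)} = \frac{1}{\sqrt{-249} + \left(25125 \cdot \frac{1}{33301} + 24329 \cdot \frac{1}{5551}\right)} = \frac{1}{i \sqrt{249} + \left(\frac{25125}{33301} + \frac{24329}{5551}\right)} = \frac{1}{i \sqrt{249} + \frac{949648904}{184853851}} = \frac{1}{\frac{949648904}{184853851} + i \sqrt{249}}$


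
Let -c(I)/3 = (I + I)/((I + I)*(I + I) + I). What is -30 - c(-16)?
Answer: -632/21 ≈ -30.095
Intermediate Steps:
c(I) = -6*I/(I + 4*I**2) (c(I) = -3*(I + I)/((I + I)*(I + I) + I) = -3*2*I/((2*I)*(2*I) + I) = -3*2*I/(4*I**2 + I) = -3*2*I/(I + 4*I**2) = -6*I/(I + 4*I**2))
-30 - c(-16) = -30 - (-6)/(1 + 4*(-16)) = -30 - (-6)/(1 - 64) = -30 - (-6)/(-63) = -30 - (-6)*(-1)/63 = -30 - 1*2/21 = -30 - 2/21 = -632/21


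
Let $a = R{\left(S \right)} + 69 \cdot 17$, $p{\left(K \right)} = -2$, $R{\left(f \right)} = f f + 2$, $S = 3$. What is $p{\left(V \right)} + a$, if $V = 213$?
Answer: $1182$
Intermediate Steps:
$R{\left(f \right)} = 2 + f^{2}$ ($R{\left(f \right)} = f^{2} + 2 = 2 + f^{2}$)
$a = 1184$ ($a = \left(2 + 3^{2}\right) + 69 \cdot 17 = \left(2 + 9\right) + 1173 = 11 + 1173 = 1184$)
$p{\left(V \right)} + a = -2 + 1184 = 1182$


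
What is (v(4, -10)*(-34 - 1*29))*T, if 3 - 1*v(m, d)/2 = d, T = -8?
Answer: 13104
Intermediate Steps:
v(m, d) = 6 - 2*d
(v(4, -10)*(-34 - 1*29))*T = ((6 - 2*(-10))*(-34 - 1*29))*(-8) = ((6 + 20)*(-34 - 29))*(-8) = (26*(-63))*(-8) = -1638*(-8) = 13104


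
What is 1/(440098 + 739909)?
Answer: 1/1180007 ≈ 8.4745e-7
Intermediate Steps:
1/(440098 + 739909) = 1/1180007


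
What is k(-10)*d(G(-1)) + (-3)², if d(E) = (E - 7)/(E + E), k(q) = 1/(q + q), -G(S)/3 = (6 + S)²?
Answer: 13459/1500 ≈ 8.9727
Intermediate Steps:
G(S) = -3*(6 + S)²
k(q) = 1/(2*q)
d(E) = (-7 + E)/(2*E) (d(E) = (-7 + E)/((2*E)) = (-7 + E)*(1/(2*E)) = (-7 + E)/(2*E))
k(-10)*d(G(-1)) + (-3)² = ((½)/(-10))*((-7 - 3*(6 - 1)²)/(2*((-3*(6 - 1)²)))) + (-3)² = ((½)*(-⅒))*((-7 - 3*5²)/(2*((-3*5²)))) + 9 = -(-7 - 3*25)/(40*((-3*25))) + 9 = -(-7 - 75)/(40*(-75)) + 9 = -(-1)*(-82)/(40*75) + 9 = -1/20*41/75 + 9 = -41/1500 + 9 = 13459/1500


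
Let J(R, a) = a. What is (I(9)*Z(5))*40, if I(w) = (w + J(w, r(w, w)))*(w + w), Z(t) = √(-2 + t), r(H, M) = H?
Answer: 12960*√3 ≈ 22447.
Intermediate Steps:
I(w) = 4*w² (I(w) = (w + w)*(w + w) = (2*w)*(2*w) = 4*w²)
(I(9)*Z(5))*40 = ((4*9²)*√(-2 + 5))*40 = ((4*81)*√3)*40 = (324*√3)*40 = 12960*√3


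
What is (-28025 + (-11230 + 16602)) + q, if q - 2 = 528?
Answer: -22123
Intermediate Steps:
q = 530 (q = 2 + 528 = 530)
(-28025 + (-11230 + 16602)) + q = (-28025 + (-11230 + 16602)) + 530 = (-28025 + 5372) + 530 = -22653 + 530 = -22123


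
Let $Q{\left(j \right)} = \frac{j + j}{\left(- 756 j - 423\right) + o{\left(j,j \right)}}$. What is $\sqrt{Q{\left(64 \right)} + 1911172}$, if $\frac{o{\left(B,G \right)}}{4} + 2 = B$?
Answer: $\frac{2 \sqrt{22992339902705}}{6937} \approx 1382.5$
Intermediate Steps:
$o{\left(B,G \right)} = -8 + 4 B$
$Q{\left(j \right)} = \frac{2 j}{-431 - 752 j}$ ($Q{\left(j \right)} = \frac{j + j}{\left(- 756 j - 423\right) + \left(-8 + 4 j\right)} = \frac{2 j}{\left(-423 - 756 j\right) + \left(-8 + 4 j\right)} = \frac{2 j}{-431 - 752 j}$)
$\sqrt{Q{\left(64 \right)} + 1911172} = \sqrt{\left(-2\right) 64 \frac{1}{431 + 752 \cdot 64} + 1911172} = \sqrt{\left(-2\right) 64 \frac{1}{431 + 48128} + 1911172} = \sqrt{\left(-2\right) 64 \cdot \frac{1}{48559} + 1911172} = \sqrt{- \frac{128}{48559} + 1911172} = \sqrt{\frac{92804601020}{48559}} = \frac{2 \sqrt{22992339902705}}{6937}$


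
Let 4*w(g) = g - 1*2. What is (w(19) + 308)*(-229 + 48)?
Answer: -226069/4 ≈ -56517.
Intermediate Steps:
w(g) = -½ + g/4 (w(g) = (g - 1*2)/4 = (g - 2)/4 = (-2 + g)/4 = -½ + g/4)
(w(19) + 308)*(-229 + 48) = ((-½ + (¼)*19) + 308)*(-229 + 48) = ((-½ + 19/4) + 308)*(-181) = (17/4 + 308)*(-181) = (1249/4)*(-181) = -226069/4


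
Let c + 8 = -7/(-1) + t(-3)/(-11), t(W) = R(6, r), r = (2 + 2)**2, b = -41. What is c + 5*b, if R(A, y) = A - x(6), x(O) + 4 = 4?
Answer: -2272/11 ≈ -206.55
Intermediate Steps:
x(O) = 0 (x(O) = -4 + 4 = 0)
r = 16 (r = 4**2 = 16)
R(A, y) = A (R(A, y) = A - 1*0 = A + 0 = A)
t(W) = 6
c = -17/11 (c = -8 + (-7/(-1) + 6/(-11)) = -8 + (-7*(-1) + 6*(-1/11)) = -8 + (7 - 6/11) = -8 + 71/11 = -17/11 ≈ -1.5455)
c + 5*b = -17/11 + 5*(-41) = -17/11 - 205 = -2272/11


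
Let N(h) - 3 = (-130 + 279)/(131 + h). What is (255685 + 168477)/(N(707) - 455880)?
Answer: -355447756/382024777 ≈ -0.93043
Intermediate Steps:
N(h) = 3 + 149/(131 + h) (N(h) = 3 + (-130 + 279)/(131 + h) = 3 + 149/(131 + h))
(255685 + 168477)/(N(707) - 455880) = (255685 + 168477)/((542 + 3*707)/(131 + 707) - 455880) = 424162/((542 + 2121)/838 - 455880) = 424162/((1/838)*2663 - 455880) = 424162/(2663/838 - 455880) = 424162/(-382024777/838) = 424162*(-838/382024777) = -355447756/382024777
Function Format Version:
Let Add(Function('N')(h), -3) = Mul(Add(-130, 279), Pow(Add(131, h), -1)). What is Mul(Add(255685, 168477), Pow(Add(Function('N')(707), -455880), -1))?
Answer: Rational(-355447756, 382024777) ≈ -0.93043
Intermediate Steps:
Function('N')(h) = Add(3, Mul(149, Pow(Add(131, h), -1))) (Function('N')(h) = Add(3, Mul(Add(-130, 279), Pow(Add(131, h), -1))) = Add(3, Mul(149, Pow(Add(131, h), -1))))
Mul(Add(255685, 168477), Pow(Add(Function('N')(707), -455880), -1)) = Mul(Add(255685, 168477), Pow(Add(Mul(Pow(Add(131, 707), -1), Add(542, Mul(3, 707))), -455880), -1)) = Mul(424162, Pow(Add(Mul(Pow(838, -1), Add(542, 2121)), -455880), -1)) = Mul(424162, Pow(Add(Mul(Rational(1, 838), 2663), -455880), -1)) = Mul(424162, Pow(Add(Rational(2663, 838), -455880), -1)) = Mul(424162, Pow(Rational(-382024777, 838), -1)) = Mul(424162, Rational(-838, 382024777)) = Rational(-355447756, 382024777)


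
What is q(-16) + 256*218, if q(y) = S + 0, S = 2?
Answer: 55810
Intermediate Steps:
q(y) = 2 (q(y) = 2 + 0 = 2)
q(-16) + 256*218 = 2 + 256*218 = 2 + 55808 = 55810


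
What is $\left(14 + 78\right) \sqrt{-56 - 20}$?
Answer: $184 i \sqrt{19} \approx 802.04 i$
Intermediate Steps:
$\left(14 + 78\right) \sqrt{-56 - 20} = 92 \sqrt{-76} = 92 \cdot 2 i \sqrt{19} = 184 i \sqrt{19}$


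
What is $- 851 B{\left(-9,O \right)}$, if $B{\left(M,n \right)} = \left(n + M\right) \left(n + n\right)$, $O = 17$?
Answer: $-231472$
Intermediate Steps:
$B{\left(M,n \right)} = 2 n \left(M + n\right)$ ($B{\left(M,n \right)} = \left(M + n\right) 2 n = 2 n \left(M + n\right)$)
$- 851 B{\left(-9,O \right)} = - 851 \cdot 2 \cdot 17 \left(-9 + 17\right) = - 851 \cdot 2 \cdot 17 \cdot 8 = \left(-851\right) 272 = -231472$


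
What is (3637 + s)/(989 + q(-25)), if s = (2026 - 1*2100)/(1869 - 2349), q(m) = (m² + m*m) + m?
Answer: 872917/531360 ≈ 1.6428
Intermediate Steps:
q(m) = m + 2*m² (q(m) = (m² + m²) + m = 2*m² + m = m + 2*m²)
s = 37/240 (s = (2026 - 2100)/(-480) = -74*(-1/480) = 37/240 ≈ 0.15417)
(3637 + s)/(989 + q(-25)) = (3637 + 37/240)/(989 - 25*(1 + 2*(-25))) = 872917/(240*(989 - 25*(1 - 50))) = 872917/(240*(989 - 25*(-49))) = 872917/(240*(989 + 1225)) = (872917/240)/2214 = (872917/240)*(1/2214) = 872917/531360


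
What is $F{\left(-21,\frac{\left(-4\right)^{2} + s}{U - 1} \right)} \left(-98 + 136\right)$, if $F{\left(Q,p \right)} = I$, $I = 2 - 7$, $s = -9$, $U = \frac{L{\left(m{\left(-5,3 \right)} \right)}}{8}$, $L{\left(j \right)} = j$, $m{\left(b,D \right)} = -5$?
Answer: $-190$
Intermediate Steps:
$U = - \frac{5}{8} \approx -0.625$
$I = -5$
$F{\left(Q,p \right)} = -5$
$F{\left(-21,\frac{\left(-4\right)^{2} + s}{U - 1} \right)} \left(-98 + 136\right) = - 5 \left(-98 + 136\right) = \left(-5\right) 38 = -190$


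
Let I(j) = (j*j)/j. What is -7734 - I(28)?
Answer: -7762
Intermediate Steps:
I(j) = j (I(j) = j**2/j = j)
-7734 - I(28) = -7734 - 1*28 = -7734 - 28 = -7762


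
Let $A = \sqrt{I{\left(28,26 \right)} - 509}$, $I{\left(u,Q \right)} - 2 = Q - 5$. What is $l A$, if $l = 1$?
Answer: $9 i \sqrt{6} \approx 22.045 i$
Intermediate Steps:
$I{\left(u,Q \right)} = -3 + Q$ ($I{\left(u,Q \right)} = 2 + \left(Q - 5\right) = 2 + \left(-5 + Q\right) = -3 + Q$)
$A = 9 i \sqrt{6}$ ($A = \sqrt{\left(-3 + 26\right) - 509} = \sqrt{23 - 509} = \sqrt{-486} = 9 i \sqrt{6} \approx 22.045 i$)
$l A = 1 \cdot 9 i \sqrt{6} = 9 i \sqrt{6}$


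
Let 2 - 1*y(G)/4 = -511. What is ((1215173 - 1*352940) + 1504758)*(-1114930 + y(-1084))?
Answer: -2634172210098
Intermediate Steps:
y(G) = 2052 (y(G) = 8 - 4*(-511) = 8 + 2044 = 2052)
((1215173 - 1*352940) + 1504758)*(-1114930 + y(-1084)) = ((1215173 - 1*352940) + 1504758)*(-1114930 + 2052) = ((1215173 - 352940) + 1504758)*(-1112878) = (862233 + 1504758)*(-1112878) = 2366991*(-1112878) = -2634172210098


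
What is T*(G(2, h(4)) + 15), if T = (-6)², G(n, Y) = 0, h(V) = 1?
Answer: 540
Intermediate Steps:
T = 36
T*(G(2, h(4)) + 15) = 36*(0 + 15) = 36*15 = 540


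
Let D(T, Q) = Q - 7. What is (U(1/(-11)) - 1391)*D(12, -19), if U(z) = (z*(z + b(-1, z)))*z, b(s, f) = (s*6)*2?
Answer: 48140404/1331 ≈ 36169.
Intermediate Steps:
b(s, f) = 12*s (b(s, f) = (6*s)*2 = 12*s)
D(T, Q) = -7 + Q
U(z) = z²*(-12 + z) (U(z) = (z*(z + 12*(-1)))*z = (z*(z - 12))*z = (z*(-12 + z))*z = z²*(-12 + z))
(U(1/(-11)) - 1391)*D(12, -19) = ((1/(-11))²*(-12 + 1/(-11)) - 1391)*(-7 - 19) = ((-1/11)²*(-12 - 1/11) - 1391)*(-26) = ((1/121)*(-133/11) - 1391)*(-26) = (-133/1331 - 1391)*(-26) = -1851554/1331*(-26) = 48140404/1331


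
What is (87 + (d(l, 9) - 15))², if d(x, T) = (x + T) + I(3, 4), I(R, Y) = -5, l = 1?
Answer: 5929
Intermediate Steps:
d(x, T) = -5 + T + x (d(x, T) = (x + T) - 5 = (T + x) - 5 = -5 + T + x)
(87 + (d(l, 9) - 15))² = (87 + ((-5 + 9 + 1) - 15))² = (87 + (5 - 15))² = (87 - 10)² = 77² = 5929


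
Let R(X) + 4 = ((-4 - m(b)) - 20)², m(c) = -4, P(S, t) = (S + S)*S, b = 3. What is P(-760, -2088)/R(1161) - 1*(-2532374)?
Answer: 250993826/99 ≈ 2.5353e+6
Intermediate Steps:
P(S, t) = 2*S² (P(S, t) = (2*S)*S = 2*S²)
R(X) = 396 (R(X) = -4 + ((-4 - 1*(-4)) - 20)² = -4 + ((-4 + 4) - 20)² = -4 + (0 - 20)² = -4 + (-20)² = -4 + 400 = 396)
P(-760, -2088)/R(1161) - 1*(-2532374) = (2*(-760)²)/396 - 1*(-2532374) = (2*577600)*(1/396) + 2532374 = 1155200*(1/396) + 2532374 = 288800/99 + 2532374 = 250993826/99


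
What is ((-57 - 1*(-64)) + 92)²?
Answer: 9801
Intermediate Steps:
((-57 - 1*(-64)) + 92)² = ((-57 + 64) + 92)² = (7 + 92)² = 99² = 9801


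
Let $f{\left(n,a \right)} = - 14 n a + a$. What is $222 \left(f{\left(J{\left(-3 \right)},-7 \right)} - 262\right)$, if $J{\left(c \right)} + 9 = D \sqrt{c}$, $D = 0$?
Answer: $-255522$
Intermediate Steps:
$J{\left(c \right)} = -9$ ($J{\left(c \right)} = -9 + 0 \sqrt{c} = -9 + 0 = -9$)
$f{\left(n,a \right)} = a - 14 a n$ ($f{\left(n,a \right)} = - 14 a n + a = a - 14 a n$)
$222 \left(f{\left(J{\left(-3 \right)},-7 \right)} - 262\right) = 222 \left(- 7 \left(1 - -126\right) - 262\right) = 222 \left(- 7 \left(1 + 126\right) - 262\right) = 222 \left(\left(-7\right) 127 - 262\right) = 222 \left(-889 - 262\right) = 222 \left(-1151\right) = -255522$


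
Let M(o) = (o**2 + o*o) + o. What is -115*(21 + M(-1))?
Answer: -2530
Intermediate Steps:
M(o) = o + 2*o**2 (M(o) = (o**2 + o**2) + o = 2*o**2 + o = o + 2*o**2)
-115*(21 + M(-1)) = -115*(21 - (1 + 2*(-1))) = -115*(21 - (1 - 2)) = -115*(21 - 1*(-1)) = -115*(21 + 1) = -115*22 = -2530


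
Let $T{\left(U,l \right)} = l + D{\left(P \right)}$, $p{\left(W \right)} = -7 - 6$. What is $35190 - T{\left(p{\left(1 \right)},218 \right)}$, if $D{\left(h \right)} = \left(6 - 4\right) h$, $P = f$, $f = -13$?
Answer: $34998$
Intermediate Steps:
$p{\left(W \right)} = -13$ ($p{\left(W \right)} = -7 - 6 = -13$)
$P = -13$
$D{\left(h \right)} = 2 h$
$T{\left(U,l \right)} = -26 + l$ ($T{\left(U,l \right)} = l + 2 \left(-13\right) = l - 26 = -26 + l$)
$35190 - T{\left(p{\left(1 \right)},218 \right)} = 35190 - \left(-26 + 218\right) = 35190 - 192 = 34998$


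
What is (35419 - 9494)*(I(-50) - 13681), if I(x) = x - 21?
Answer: -356520600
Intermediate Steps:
I(x) = -21 + x
(35419 - 9494)*(I(-50) - 13681) = (35419 - 9494)*((-21 - 50) - 13681) = 25925*(-71 - 13681) = 25925*(-13752) = -356520600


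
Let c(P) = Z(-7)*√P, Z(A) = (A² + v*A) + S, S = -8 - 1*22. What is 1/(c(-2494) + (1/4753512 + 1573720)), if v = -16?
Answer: 35559582504573849192/55961793272082861638827777 - 2960059799772864*I*√2494/55961793272082861638827777 ≈ 6.3543e-7 - 2.6415e-9*I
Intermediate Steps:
S = -30 (S = -8 - 22 = -30)
Z(A) = -30 + A² - 16*A (Z(A) = (A² - 16*A) - 30 = -30 + A² - 16*A)
c(P) = 131*√P (c(P) = (-30 + (-7)² - 16*(-7))*√P = (-30 + 49 + 112)*√P = 131*√P)
1/(c(-2494) + (1/4753512 + 1573720)) = 1/(131*√(-2494) + (1/4753512 + 1573720)) = 1/(131*(I*√2494) + (1/4753512 + 1573720)) = 1/(131*I*√2494 + 7480696904641/4753512) = 1/(7480696904641/4753512 + 131*I*√2494)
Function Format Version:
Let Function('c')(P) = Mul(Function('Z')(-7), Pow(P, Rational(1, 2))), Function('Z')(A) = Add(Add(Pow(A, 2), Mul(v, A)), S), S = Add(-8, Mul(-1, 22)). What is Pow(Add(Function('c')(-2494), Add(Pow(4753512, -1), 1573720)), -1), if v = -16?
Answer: Add(Rational(35559582504573849192, 55961793272082861638827777), Mul(Rational(-2960059799772864, 55961793272082861638827777), I, Pow(2494, Rational(1, 2)))) ≈ Add(6.3543e-7, Mul(-2.6415e-9, I))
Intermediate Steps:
S = -30 (S = Add(-8, -22) = -30)
Function('Z')(A) = Add(-30, Pow(A, 2), Mul(-16, A)) (Function('Z')(A) = Add(Add(Pow(A, 2), Mul(-16, A)), -30) = Add(-30, Pow(A, 2), Mul(-16, A)))
Function('c')(P) = Mul(131, Pow(P, Rational(1, 2))) (Function('c')(P) = Mul(Add(-30, Pow(-7, 2), Mul(-16, -7)), Pow(P, Rational(1, 2))) = Mul(Add(-30, 49, 112), Pow(P, Rational(1, 2))) = Mul(131, Pow(P, Rational(1, 2))))
Pow(Add(Function('c')(-2494), Add(Pow(4753512, -1), 1573720)), -1) = Pow(Add(Mul(131, Pow(-2494, Rational(1, 2))), Add(Pow(4753512, -1), 1573720)), -1) = Pow(Add(Mul(131, Mul(I, Pow(2494, Rational(1, 2)))), Add(Rational(1, 4753512), 1573720)), -1) = Pow(Add(Mul(131, I, Pow(2494, Rational(1, 2))), Rational(7480696904641, 4753512)), -1) = Pow(Add(Rational(7480696904641, 4753512), Mul(131, I, Pow(2494, Rational(1, 2)))), -1)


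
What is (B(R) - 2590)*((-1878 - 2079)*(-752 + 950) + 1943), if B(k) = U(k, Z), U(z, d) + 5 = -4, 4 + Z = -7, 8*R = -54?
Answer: 2031230257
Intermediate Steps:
R = -27/4 (R = (⅛)*(-54) = -27/4 ≈ -6.7500)
Z = -11 (Z = -4 - 7 = -11)
U(z, d) = -9 (U(z, d) = -5 - 4 = -9)
B(k) = -9
(B(R) - 2590)*((-1878 - 2079)*(-752 + 950) + 1943) = (-9 - 2590)*((-1878 - 2079)*(-752 + 950) + 1943) = -2599*(-3957*198 + 1943) = -2599*(-783486 + 1943) = -2599*(-781543) = 2031230257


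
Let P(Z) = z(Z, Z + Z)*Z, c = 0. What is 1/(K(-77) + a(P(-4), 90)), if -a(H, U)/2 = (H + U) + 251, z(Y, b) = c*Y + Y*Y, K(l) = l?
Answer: -1/631 ≈ -0.0015848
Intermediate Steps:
z(Y, b) = Y² (z(Y, b) = 0*Y + Y*Y = 0 + Y² = Y²)
P(Z) = Z³ (P(Z) = Z²*Z = Z³)
a(H, U) = -502 - 2*H - 2*U (a(H, U) = -2*((H + U) + 251) = -2*(251 + H + U) = -502 - 2*H - 2*U)
1/(K(-77) + a(P(-4), 90)) = 1/(-77 + (-502 - 2*(-4)³ - 2*90)) = 1/(-77 + (-502 - 2*(-64) - 180)) = 1/(-77 + (-502 + 128 - 180)) = 1/(-77 - 554) = 1/(-631) = -1/631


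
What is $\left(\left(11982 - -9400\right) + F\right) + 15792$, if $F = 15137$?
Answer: $52311$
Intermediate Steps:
$\left(\left(11982 - -9400\right) + F\right) + 15792 = \left(\left(11982 - -9400\right) + 15137\right) + 15792 = \left(\left(11982 + 9400\right) + 15137\right) + 15792 = \left(21382 + 15137\right) + 15792 = 36519 + 15792 = 52311$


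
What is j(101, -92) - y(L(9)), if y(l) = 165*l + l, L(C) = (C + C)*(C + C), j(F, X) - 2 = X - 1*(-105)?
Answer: -53769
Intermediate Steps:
j(F, X) = 107 + X (j(F, X) = 2 + (X - 1*(-105)) = 2 + (X + 105) = 2 + (105 + X) = 107 + X)
L(C) = 4*C² (L(C) = (2*C)*(2*C) = 4*C²)
y(l) = 166*l
j(101, -92) - y(L(9)) = (107 - 92) - 166*4*9² = 15 - 166*4*81 = 15 - 166*324 = 15 - 1*53784 = 15 - 53784 = -53769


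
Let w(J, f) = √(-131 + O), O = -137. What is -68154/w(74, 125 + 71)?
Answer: 34077*I*√67/67 ≈ 4163.2*I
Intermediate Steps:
w(J, f) = 2*I*√67 (w(J, f) = √(-131 - 137) = √(-268) = 2*I*√67)
-68154/w(74, 125 + 71) = -68154*(-I*√67/134) = -(-34077)*I*√67/67 = 34077*I*√67/67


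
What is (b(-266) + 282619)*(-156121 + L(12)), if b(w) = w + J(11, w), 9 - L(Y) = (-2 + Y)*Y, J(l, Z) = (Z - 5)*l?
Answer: -43646846304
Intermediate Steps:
J(l, Z) = l*(-5 + Z) (J(l, Z) = (-5 + Z)*l = l*(-5 + Z))
L(Y) = 9 - Y*(-2 + Y) (L(Y) = 9 - (-2 + Y)*Y = 9 - Y*(-2 + Y))
b(w) = -55 + 12*w (b(w) = w + 11*(-5 + w) = w + (-55 + 11*w) = -55 + 12*w)
(b(-266) + 282619)*(-156121 + L(12)) = ((-55 + 12*(-266)) + 282619)*(-156121 + (9 - 1*12² + 2*12)) = ((-55 - 3192) + 282619)*(-156121 + (9 - 1*144 + 24)) = (-3247 + 282619)*(-156121 + (9 - 144 + 24)) = 279372*(-156121 - 111) = 279372*(-156232) = -43646846304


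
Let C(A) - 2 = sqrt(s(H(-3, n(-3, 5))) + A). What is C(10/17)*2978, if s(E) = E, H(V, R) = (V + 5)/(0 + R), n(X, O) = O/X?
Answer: 5956 + 5956*I*sqrt(1105)/85 ≈ 5956.0 + 2329.3*I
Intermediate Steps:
H(V, R) = (5 + V)/R
C(A) = 2 + sqrt(-6/5 + A) (C(A) = 2 + sqrt((5 - 3)/((5/(-3))) + A) = 2 + sqrt(2/(5*(-1/3)) + A) = 2 + sqrt(2/(-5/3) + A) = 2 + sqrt(-3/5*2 + A) = 2 + sqrt(-6/5 + A))
C(10/17)*2978 = (2 + sqrt(-30 + 25*(10/17))/5)*2978 = (2 + sqrt(-30 + 250/17)/5)*2978 = (2 + sqrt(-260/17)/5)*2978 = (2 + (2*I*sqrt(1105)/17)/5)*2978 = (2 + 2*I*sqrt(1105)/85)*2978 = 5956 + 5956*I*sqrt(1105)/85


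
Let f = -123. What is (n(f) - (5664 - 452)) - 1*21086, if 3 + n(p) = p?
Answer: -26424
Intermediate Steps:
n(p) = -3 + p
(n(f) - (5664 - 452)) - 1*21086 = ((-3 - 123) - (5664 - 452)) - 1*21086 = (-126 - 1*5212) - 21086 = (-126 - 5212) - 21086 = -5338 - 21086 = -26424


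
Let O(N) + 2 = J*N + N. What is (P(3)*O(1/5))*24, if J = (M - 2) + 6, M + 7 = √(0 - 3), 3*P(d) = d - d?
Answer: 0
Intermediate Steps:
P(d) = 0 (P(d) = (d - d)/3 = (⅓)*0 = 0)
M = -7 + I*√3 (M = -7 + √(0 - 3) = -7 + √(-3) = -7 + I*√3 ≈ -7.0 + 1.732*I)
J = -3 + I*√3 (J = ((-7 + I*√3) - 2) + 6 = (-9 + I*√3) + 6 = -3 + I*√3 ≈ -3.0 + 1.732*I)
O(N) = -2 + N + N*(-3 + I*√3) (O(N) = -2 + ((-3 + I*√3)*N + N) = -2 + (N*(-3 + I*√3) + N) = -2 + (N + N*(-3 + I*√3)) = -2 + N + N*(-3 + I*√3))
(P(3)*O(1/5))*24 = (0*(-2 + 1/5 - 1*(3 - I*√3)/5))*24 = (0*(-2 + ⅕ - 1*⅕*(3 - I*√3)))*24 = (0*(-2 + ⅕ + (-⅗ + I*√3/5)))*24 = (0*(-12/5 + I*√3/5))*24 = 0*24 = 0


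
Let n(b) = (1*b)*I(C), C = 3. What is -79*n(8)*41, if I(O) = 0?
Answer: 0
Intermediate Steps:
n(b) = 0 (n(b) = (1*b)*0 = b*0 = 0)
-79*n(8)*41 = -79*0*41 = 0*41 = 0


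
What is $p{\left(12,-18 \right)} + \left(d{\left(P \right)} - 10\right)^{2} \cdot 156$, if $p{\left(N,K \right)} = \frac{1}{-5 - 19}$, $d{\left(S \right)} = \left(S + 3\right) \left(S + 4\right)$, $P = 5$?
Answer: $\frac{14391935}{24} \approx 5.9966 \cdot 10^{5}$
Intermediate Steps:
$d{\left(S \right)} = \left(3 + S\right) \left(4 + S\right)$
$p{\left(N,K \right)} = - \frac{1}{24}$ ($p{\left(N,K \right)} = \frac{1}{-24} = - \frac{1}{24}$)
$p{\left(12,-18 \right)} + \left(d{\left(P \right)} - 10\right)^{2} \cdot 156 = - \frac{1}{24} + \left(\left(12 + 5^{2} + 7 \cdot 5\right) - 10\right)^{2} \cdot 156 = - \frac{1}{24} + \left(\left(12 + 25 + 35\right) - 10\right)^{2} \cdot 156 = - \frac{1}{24} + \left(72 - 10\right)^{2} \cdot 156 = - \frac{1}{24} + 62^{2} \cdot 156 = - \frac{1}{24} + 3844 \cdot 156 = - \frac{1}{24} + 599664 = \frac{14391935}{24}$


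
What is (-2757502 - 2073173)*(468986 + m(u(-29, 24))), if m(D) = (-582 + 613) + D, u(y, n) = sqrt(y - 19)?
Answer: -2265668696475 - 19322700*I*sqrt(3) ≈ -2.2657e+12 - 3.3468e+7*I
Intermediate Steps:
u(y, n) = sqrt(-19 + y)
m(D) = 31 + D
(-2757502 - 2073173)*(468986 + m(u(-29, 24))) = (-2757502 - 2073173)*(468986 + (31 + sqrt(-19 - 29))) = -4830675*(468986 + (31 + sqrt(-48))) = -4830675*(468986 + (31 + 4*I*sqrt(3))) = -4830675*(469017 + 4*I*sqrt(3)) = -2265668696475 - 19322700*I*sqrt(3)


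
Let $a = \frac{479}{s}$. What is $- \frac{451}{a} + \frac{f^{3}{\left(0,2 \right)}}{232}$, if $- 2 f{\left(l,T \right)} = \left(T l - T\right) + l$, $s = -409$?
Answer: $\frac{42794967}{111128} \approx 385.1$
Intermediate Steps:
$f{\left(l,T \right)} = \frac{T}{2} - \frac{l}{2} - \frac{T l}{2}$ ($f{\left(l,T \right)} = - \frac{\left(T l - T\right) + l}{2} = - \frac{\left(- T + T l\right) + l}{2} = - \frac{l - T + T l}{2} = \frac{T}{2} - \frac{l}{2} - \frac{T l}{2}$)
$a = - \frac{479}{409}$ ($a = \frac{479}{-409} = 479 \left(- \frac{1}{409}\right) = - \frac{479}{409} \approx -1.1711$)
$- \frac{451}{a} + \frac{f^{3}{\left(0,2 \right)}}{232} = - \frac{451}{- \frac{479}{409}} + \frac{\left(\frac{1}{2} \cdot 2 - 0 - 1 \cdot 0\right)^{3}}{232} = \left(-451\right) \left(- \frac{409}{479}\right) + \left(1 + 0 + 0\right)^{3} \cdot \frac{1}{232} = \frac{184459}{479} + 1^{3} \cdot \frac{1}{232} = \frac{184459}{479} + 1 \cdot \frac{1}{232} = \frac{184459}{479} + \frac{1}{232} = \frac{42794967}{111128}$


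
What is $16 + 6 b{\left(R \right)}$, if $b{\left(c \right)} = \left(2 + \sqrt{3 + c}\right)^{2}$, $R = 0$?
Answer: $58 + 24 \sqrt{3} \approx 99.569$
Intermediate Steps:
$16 + 6 b{\left(R \right)} = 16 + 6 \left(2 + \sqrt{3 + 0}\right)^{2} = 16 + 6 \left(2 + \sqrt{3}\right)^{2}$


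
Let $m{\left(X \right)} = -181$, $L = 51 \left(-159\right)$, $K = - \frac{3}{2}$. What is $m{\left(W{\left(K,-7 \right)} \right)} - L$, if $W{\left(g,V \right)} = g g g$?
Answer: $7928$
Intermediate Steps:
$K = - \frac{3}{2}$ ($K = \left(-3\right) \frac{1}{2} = - \frac{3}{2} \approx -1.5$)
$W{\left(g,V \right)} = g^{3}$ ($W{\left(g,V \right)} = g^{2} g = g^{3}$)
$L = -8109$
$m{\left(W{\left(K,-7 \right)} \right)} - L = -181 - -8109 = -181 + 8109 = 7928$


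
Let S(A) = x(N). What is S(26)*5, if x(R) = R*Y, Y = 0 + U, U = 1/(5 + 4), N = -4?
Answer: -20/9 ≈ -2.2222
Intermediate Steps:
U = ⅑ (U = 1/9 = ⅑ ≈ 0.11111)
Y = ⅑ (Y = 0 + ⅑ = ⅑ ≈ 0.11111)
x(R) = R/9 (x(R) = R*(⅑) = R/9)
S(A) = -4/9 (S(A) = (⅑)*(-4) = -4/9)
S(26)*5 = -4/9*5 = -20/9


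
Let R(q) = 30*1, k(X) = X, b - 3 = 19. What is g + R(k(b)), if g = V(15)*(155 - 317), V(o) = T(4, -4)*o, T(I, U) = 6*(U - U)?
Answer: 30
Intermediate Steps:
b = 22 (b = 3 + 19 = 22)
R(q) = 30
T(I, U) = 0 (T(I, U) = 6*0 = 0)
V(o) = 0 (V(o) = 0*o = 0)
g = 0 (g = 0*(155 - 317) = 0*(-162) = 0)
g + R(k(b)) = 0 + 30 = 30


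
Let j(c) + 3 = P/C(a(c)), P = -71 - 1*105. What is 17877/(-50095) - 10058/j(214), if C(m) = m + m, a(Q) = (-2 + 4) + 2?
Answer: 100681717/250475 ≈ 401.96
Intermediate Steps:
a(Q) = 4 (a(Q) = 2 + 2 = 4)
C(m) = 2*m
P = -176 (P = -71 - 105 = -176)
j(c) = -25 (j(c) = -3 - 176/(2*4) = -3 - 176/8 = -3 - 176*⅛ = -3 - 22 = -25)
17877/(-50095) - 10058/j(214) = 17877/(-50095) - 10058/(-25) = 17877*(-1/50095) - 10058*(-1/25) = -17877/50095 + 10058/25 = 100681717/250475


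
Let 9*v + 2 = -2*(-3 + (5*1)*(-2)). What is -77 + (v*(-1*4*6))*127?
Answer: -8205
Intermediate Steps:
v = 8/3 (v = -2/9 + (-2*(-3 + (5*1)*(-2)))/9 = -2/9 + (-2*(-3 + 5*(-2)))/9 = -2/9 + (-2*(-3 - 10))/9 = -2/9 + (-2*(-13))/9 = -2/9 + (1/9)*26 = -2/9 + 26/9 = 8/3 ≈ 2.6667)
-77 + (v*(-1*4*6))*127 = -77 + (8*(-1*4*6)/3)*127 = -77 + (8*(-4*6)/3)*127 = -77 + ((8/3)*(-24))*127 = -77 - 64*127 = -77 - 8128 = -8205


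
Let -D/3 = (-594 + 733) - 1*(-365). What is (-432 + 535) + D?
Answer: -1409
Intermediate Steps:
D = -1512 (D = -3*((-594 + 733) - 1*(-365)) = -3*(139 + 365) = -3*504 = -1512)
(-432 + 535) + D = (-432 + 535) - 1512 = 103 - 1512 = -1409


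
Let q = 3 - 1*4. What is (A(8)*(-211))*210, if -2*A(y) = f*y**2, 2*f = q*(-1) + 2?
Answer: 2126880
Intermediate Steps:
q = -1 (q = 3 - 4 = -1)
f = 3/2 (f = (-1*(-1) + 2)/2 = (1 + 2)/2 = (1/2)*3 = 3/2 ≈ 1.5000)
A(y) = -3*y**2/4
(A(8)*(-211))*210 = (-3/4*8**2*(-211))*210 = (-3/4*64*(-211))*210 = -48*(-211)*210 = 10128*210 = 2126880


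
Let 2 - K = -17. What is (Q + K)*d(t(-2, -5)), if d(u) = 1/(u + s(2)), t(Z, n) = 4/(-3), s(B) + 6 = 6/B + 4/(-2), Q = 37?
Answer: -168/19 ≈ -8.8421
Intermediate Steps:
K = 19 (K = 2 - 1*(-17) = 2 + 17 = 19)
s(B) = -8 + 6/B (s(B) = -6 + (6/B + 4/(-2)) = -6 + (6/B + 4*(-½)) = -6 + (6/B - 2) = -6 + (-2 + 6/B) = -8 + 6/B)
t(Z, n) = -4/3 (t(Z, n) = 4*(-⅓) = -4/3)
d(u) = 1/(-5 + u) (d(u) = 1/(u + (-8 + 6/2)) = 1/(u + (-8 + 6*(½))) = 1/(u + (-8 + 3)) = 1/(u - 5) = 1/(-5 + u))
(Q + K)*d(t(-2, -5)) = (37 + 19)/(-5 - 4/3) = 56/(-19/3) = 56*(-3/19) = -168/19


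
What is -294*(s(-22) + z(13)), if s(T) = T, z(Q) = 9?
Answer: 3822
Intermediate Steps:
-294*(s(-22) + z(13)) = -294*(-22 + 9) = -294*(-13) = 3822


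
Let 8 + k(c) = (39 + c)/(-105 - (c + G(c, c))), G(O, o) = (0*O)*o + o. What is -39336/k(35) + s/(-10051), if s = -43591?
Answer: 3147878497/673417 ≈ 4674.5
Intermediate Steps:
G(O, o) = o (G(O, o) = 0*o + o = 0 + o = o)
k(c) = -8 + (39 + c)/(-105 - 2*c) (k(c) = -8 + (39 + c)/(-105 - (c + c)) = -8 + (39 + c)/(-105 - 2*c))
-39336/k(35) + s/(-10051) = -39336*(105 + 2*35)/(-879 - 17*35) - 43591/(-10051) = -39336*(105 + 70)/(-879 - 595) - 43591*(-1/10051) = -39336/(-1474/175) + 43591/10051 = -39336*(-175/1474) + 43591/10051 = 312900/67 + 43591/10051 = 3147878497/673417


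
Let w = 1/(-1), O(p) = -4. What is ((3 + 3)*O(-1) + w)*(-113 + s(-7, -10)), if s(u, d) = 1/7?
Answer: 19750/7 ≈ 2821.4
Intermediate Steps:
s(u, d) = 1/7
w = -1
((3 + 3)*O(-1) + w)*(-113 + s(-7, -10)) = ((3 + 3)*(-4) - 1)*(-113 + 1/7) = (6*(-4) - 1)*(-790/7) = (-24 - 1)*(-790/7) = -25*(-790/7) = 19750/7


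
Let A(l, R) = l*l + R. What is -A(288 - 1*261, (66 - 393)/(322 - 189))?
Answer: -96630/133 ≈ -726.54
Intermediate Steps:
A(l, R) = R + l² (A(l, R) = l² + R = R + l²)
-A(288 - 1*261, (66 - 393)/(322 - 189)) = -((66 - 393)/(322 - 189) + (288 - 1*261)²) = -(-327/133 + (288 - 261)²) = -(-327*1/133 + 27²) = -(-327/133 + 729) = -1*96630/133 = -96630/133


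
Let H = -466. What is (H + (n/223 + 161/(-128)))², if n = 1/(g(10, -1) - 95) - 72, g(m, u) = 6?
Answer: 1410986612827680625/6453713453056 ≈ 2.1863e+5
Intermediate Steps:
n = -6409/89 (n = 1/(6 - 95) - 72 = 1/(-89) - 72 = -1/89 - 72 = -6409/89 ≈ -72.011)
(H + (n/223 + 161/(-128)))² = (-466 + (-6409/89/223 + 161/(-128)))² = (-466 + (-6409/89*1/223 + 161*(-1/128)))² = (-466 + (-6409/19847 - 161/128))² = (-466 - 4015719/2540416)² = (-1187849575/2540416)² = 1410986612827680625/6453713453056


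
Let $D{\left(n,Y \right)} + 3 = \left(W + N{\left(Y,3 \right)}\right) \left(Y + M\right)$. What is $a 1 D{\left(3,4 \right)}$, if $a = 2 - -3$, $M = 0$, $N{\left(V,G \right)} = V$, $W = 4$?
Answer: $145$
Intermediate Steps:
$a = 5$ ($a = 2 + 3 = 5$)
$D{\left(n,Y \right)} = -3 + Y \left(4 + Y\right)$ ($D{\left(n,Y \right)} = -3 + \left(4 + Y\right) \left(Y + 0\right) = -3 + \left(4 + Y\right) Y = -3 + Y \left(4 + Y\right)$)
$a 1 D{\left(3,4 \right)} = 5 \cdot 1 \left(-3 + 4^{2} + 4 \cdot 4\right) = 5 \left(-3 + 16 + 16\right) = 5 \cdot 29 = 145$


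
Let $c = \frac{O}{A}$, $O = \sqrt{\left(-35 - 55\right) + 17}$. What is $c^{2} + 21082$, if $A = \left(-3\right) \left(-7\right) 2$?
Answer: $\frac{37188575}{1764} \approx 21082.0$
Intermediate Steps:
$O = i \sqrt{73}$ ($O = \sqrt{\left(-35 - 55\right) + 17} = \sqrt{-90 + 17} = \sqrt{-73} = i \sqrt{73} \approx 8.544 i$)
$A = 42$ ($A = 21 \cdot 2 = 42$)
$c = \frac{i \sqrt{73}}{42} \approx 0.20343 i$
$c^{2} + 21082 = \left(\frac{i \sqrt{73}}{42}\right)^{2} + 21082 = - \frac{73}{1764} + 21082 = \frac{37188575}{1764}$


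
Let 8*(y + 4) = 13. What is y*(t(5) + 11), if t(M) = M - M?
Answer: -209/8 ≈ -26.125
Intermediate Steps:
y = -19/8 (y = -4 + (1/8)*13 = -4 + 13/8 = -19/8 ≈ -2.3750)
t(M) = 0
y*(t(5) + 11) = -19*(0 + 11)/8 = -19/8*11 = -209/8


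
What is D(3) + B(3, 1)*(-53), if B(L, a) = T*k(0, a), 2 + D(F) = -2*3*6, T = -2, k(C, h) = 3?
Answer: 280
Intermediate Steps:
D(F) = -38 (D(F) = -2 - 2*3*6 = -2 - 6*6 = -2 - 36 = -38)
B(L, a) = -6 (B(L, a) = -2*3 = -6)
D(3) + B(3, 1)*(-53) = -38 - 6*(-53) = -38 + 318 = 280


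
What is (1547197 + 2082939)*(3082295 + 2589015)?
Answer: 20587626598160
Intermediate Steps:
(1547197 + 2082939)*(3082295 + 2589015) = 3630136*5671310 = 20587626598160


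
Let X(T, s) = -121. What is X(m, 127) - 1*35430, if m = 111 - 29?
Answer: -35551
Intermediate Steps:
m = 82
X(m, 127) - 1*35430 = -121 - 1*35430 = -121 - 35430 = -35551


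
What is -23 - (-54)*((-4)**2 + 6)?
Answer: 1165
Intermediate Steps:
-23 - (-54)*((-4)**2 + 6) = -23 - (-54)*(16 + 6) = -23 - (-54)*22 = -23 - 18*(-66) = -23 + 1188 = 1165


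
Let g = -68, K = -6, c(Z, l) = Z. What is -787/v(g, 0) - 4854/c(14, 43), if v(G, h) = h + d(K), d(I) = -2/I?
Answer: -18954/7 ≈ -2707.7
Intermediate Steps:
v(G, h) = ⅓ + h (v(G, h) = h - 2/(-6) = h - 2*(-⅙) = h + ⅓ = ⅓ + h)
-787/v(g, 0) - 4854/c(14, 43) = -787/(⅓ + 0) - 4854/14 = -787/⅓ - 4854*1/14 = -787*3 - 2427/7 = -2361 - 2427/7 = -18954/7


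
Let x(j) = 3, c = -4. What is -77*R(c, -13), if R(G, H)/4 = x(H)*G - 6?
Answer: 5544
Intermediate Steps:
R(G, H) = -24 + 12*G (R(G, H) = 4*(3*G - 6) = 4*(-6 + 3*G) = -24 + 12*G)
-77*R(c, -13) = -77*(-24 + 12*(-4)) = -77*(-24 - 48) = -77*(-72) = 5544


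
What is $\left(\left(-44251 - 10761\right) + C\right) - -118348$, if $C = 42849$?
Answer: $106185$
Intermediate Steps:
$\left(\left(-44251 - 10761\right) + C\right) - -118348 = \left(\left(-44251 - 10761\right) + 42849\right) - -118348 = \left(-55012 + 42849\right) + 118348 = -12163 + 118348 = 106185$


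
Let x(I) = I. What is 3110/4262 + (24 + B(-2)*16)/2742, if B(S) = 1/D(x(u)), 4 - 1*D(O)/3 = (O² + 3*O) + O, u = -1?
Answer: 45324065/61353621 ≈ 0.73874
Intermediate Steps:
D(O) = 12 - 12*O - 3*O² (D(O) = 12 - 3*((O² + 3*O) + O) = 12 - 3*(O² + 4*O) = 12 + (-12*O - 3*O²) = 12 - 12*O - 3*O²)
B(S) = 1/21 (B(S) = 1/(12 - 12*(-1) - 3*(-1)²) = 1/(12 + 12 - 3*1) = 1/(12 + 12 - 3) = 1/21)
3110/4262 + (24 + B(-2)*16)/2742 = 3110/4262 + (24 + (1/21)*16)/2742 = 3110*(1/4262) + (24 + 16/21)*(1/2742) = 1555/2131 + (520/21)*(1/2742) = 1555/2131 + 260/28791 = 45324065/61353621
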